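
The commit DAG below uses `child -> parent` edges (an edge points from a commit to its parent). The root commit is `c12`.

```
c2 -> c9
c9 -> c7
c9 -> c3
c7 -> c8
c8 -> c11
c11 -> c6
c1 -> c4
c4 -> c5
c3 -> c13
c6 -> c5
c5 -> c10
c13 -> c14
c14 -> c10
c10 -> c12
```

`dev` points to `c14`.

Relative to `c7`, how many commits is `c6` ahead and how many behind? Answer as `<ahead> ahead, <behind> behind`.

Reachable from c6: {c10, c12, c5, c6}.
Reachable from c7: {c10, c11, c12, c5, c6, c7, c8}.
Only in c6's history (ahead): {} — 0.
Only in c7's history (behind): {c11, c7, c8} — 3.

0 ahead, 3 behind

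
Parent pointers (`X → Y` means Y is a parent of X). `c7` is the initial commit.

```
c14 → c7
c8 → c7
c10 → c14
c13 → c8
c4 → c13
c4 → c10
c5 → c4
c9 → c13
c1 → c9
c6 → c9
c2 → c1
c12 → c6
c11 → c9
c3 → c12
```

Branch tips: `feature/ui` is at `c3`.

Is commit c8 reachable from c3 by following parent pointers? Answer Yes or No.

Yes

Ancestors of c3 (commits reachable by following parents): {c12, c13, c3, c6, c7, c8, c9}.
c8 is in that set, so it is an ancestor of c3.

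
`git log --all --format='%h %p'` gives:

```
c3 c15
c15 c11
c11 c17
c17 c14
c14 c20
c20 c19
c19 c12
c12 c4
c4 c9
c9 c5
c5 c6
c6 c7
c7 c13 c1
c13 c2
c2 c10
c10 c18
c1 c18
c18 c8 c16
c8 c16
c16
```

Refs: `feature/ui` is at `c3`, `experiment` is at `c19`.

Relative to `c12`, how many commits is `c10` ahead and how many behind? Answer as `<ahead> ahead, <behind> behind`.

0 ahead, 9 behind

Reachable from c10: {c10, c16, c18, c8}.
Reachable from c12: {c1, c10, c12, c13, c16, c18, c2, c4, c5, c6, c7, c8, c9}.
Only in c10's history (ahead): {} — 0.
Only in c12's history (behind): {c1, c12, c13, c2, c4, c5, c6, c7, c9} — 9.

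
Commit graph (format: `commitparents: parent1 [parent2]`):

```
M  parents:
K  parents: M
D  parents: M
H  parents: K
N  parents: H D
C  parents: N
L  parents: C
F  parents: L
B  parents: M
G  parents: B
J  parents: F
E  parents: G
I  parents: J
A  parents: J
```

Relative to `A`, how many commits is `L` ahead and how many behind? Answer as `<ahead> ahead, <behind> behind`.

Reachable from L: {C, D, H, K, L, M, N}.
Reachable from A: {A, C, D, F, H, J, K, L, M, N}.
Only in L's history (ahead): {} — 0.
Only in A's history (behind): {A, F, J} — 3.

0 ahead, 3 behind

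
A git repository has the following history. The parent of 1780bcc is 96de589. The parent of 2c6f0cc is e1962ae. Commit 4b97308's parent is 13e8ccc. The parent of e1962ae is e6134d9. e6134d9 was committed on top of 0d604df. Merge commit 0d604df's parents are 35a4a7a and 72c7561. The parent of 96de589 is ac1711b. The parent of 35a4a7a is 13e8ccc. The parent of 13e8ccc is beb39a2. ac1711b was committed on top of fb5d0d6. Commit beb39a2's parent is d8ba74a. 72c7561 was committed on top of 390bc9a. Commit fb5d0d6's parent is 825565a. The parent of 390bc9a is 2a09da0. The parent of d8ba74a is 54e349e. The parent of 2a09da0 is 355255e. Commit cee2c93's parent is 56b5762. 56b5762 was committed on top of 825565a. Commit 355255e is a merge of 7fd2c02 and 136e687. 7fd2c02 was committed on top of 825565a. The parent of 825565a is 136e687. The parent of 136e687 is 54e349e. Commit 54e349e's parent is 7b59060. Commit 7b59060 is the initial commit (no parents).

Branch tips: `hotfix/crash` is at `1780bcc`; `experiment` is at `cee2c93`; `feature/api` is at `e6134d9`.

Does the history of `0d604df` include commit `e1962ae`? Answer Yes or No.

Ancestors of 0d604df: {0d604df, 136e687, 13e8ccc, 2a09da0, 355255e, 35a4a7a, 390bc9a, 54e349e, 72c7561, 7b59060, 7fd2c02, 825565a, beb39a2, d8ba74a}.
e1962ae is not in that set, so it is not an ancestor of 0d604df.

No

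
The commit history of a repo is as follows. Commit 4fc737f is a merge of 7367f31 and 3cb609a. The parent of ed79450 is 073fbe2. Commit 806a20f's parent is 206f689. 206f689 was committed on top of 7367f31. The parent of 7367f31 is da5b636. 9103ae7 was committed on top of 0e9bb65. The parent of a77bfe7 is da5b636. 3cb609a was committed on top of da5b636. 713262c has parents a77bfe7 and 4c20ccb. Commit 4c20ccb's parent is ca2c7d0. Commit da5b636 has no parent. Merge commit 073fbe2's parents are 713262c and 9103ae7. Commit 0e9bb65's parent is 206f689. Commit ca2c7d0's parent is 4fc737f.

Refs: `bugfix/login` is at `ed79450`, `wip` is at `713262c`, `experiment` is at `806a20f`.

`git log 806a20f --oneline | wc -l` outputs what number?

4

Walking parent pointers from 806a20f: reachable set = {206f689, 7367f31, 806a20f, da5b636}.
That is 4 commits.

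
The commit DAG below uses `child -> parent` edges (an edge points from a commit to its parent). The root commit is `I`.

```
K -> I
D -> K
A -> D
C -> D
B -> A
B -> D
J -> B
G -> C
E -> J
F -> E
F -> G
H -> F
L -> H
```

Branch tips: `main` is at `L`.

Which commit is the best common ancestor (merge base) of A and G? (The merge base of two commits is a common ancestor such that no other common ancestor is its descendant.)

Ancestors of A: {A, D, I, K}.
Ancestors of G: {C, D, G, I, K}.
Common ancestors: {D, I, K}.
Among these, D is not an ancestor of any other common ancestor — it is the merge base.

D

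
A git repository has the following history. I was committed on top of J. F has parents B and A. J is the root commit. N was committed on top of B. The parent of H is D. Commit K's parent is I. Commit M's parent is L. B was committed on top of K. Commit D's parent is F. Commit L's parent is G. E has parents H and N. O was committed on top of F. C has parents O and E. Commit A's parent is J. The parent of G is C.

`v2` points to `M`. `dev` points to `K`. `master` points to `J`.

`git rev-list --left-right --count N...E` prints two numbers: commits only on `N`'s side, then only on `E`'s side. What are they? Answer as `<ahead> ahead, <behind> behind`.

Reachable from N: {B, I, J, K, N}.
Reachable from E: {A, B, D, E, F, H, I, J, K, N}.
Only in N's history (ahead): {} — 0.
Only in E's history (behind): {A, D, E, F, H} — 5.

0 ahead, 5 behind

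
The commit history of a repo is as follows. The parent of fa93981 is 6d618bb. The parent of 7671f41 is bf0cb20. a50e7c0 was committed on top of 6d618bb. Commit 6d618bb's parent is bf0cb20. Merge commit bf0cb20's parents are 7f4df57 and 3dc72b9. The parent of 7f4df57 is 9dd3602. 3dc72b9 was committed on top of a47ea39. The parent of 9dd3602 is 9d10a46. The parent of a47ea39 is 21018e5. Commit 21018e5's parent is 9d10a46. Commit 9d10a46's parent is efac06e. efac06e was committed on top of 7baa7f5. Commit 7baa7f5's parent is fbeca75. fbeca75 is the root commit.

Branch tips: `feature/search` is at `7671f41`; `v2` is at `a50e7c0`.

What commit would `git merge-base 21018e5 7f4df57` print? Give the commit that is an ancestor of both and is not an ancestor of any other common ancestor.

Ancestors of 21018e5: {21018e5, 7baa7f5, 9d10a46, efac06e, fbeca75}.
Ancestors of 7f4df57: {7baa7f5, 7f4df57, 9d10a46, 9dd3602, efac06e, fbeca75}.
Common ancestors: {7baa7f5, 9d10a46, efac06e, fbeca75}.
Among these, 9d10a46 is not an ancestor of any other common ancestor — it is the merge base.

9d10a46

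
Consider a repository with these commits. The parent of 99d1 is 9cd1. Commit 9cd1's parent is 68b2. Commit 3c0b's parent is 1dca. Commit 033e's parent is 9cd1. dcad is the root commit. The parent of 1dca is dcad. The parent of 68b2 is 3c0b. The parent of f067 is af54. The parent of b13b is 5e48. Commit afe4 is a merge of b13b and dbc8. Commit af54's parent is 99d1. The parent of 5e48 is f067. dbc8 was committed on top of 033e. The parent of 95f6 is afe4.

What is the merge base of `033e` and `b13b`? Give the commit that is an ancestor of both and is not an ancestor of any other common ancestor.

Ancestors of 033e: {033e, 1dca, 3c0b, 68b2, 9cd1, dcad}.
Ancestors of b13b: {1dca, 3c0b, 5e48, 68b2, 99d1, 9cd1, af54, b13b, dcad, f067}.
Common ancestors: {1dca, 3c0b, 68b2, 9cd1, dcad}.
Among these, 9cd1 is not an ancestor of any other common ancestor — it is the merge base.

9cd1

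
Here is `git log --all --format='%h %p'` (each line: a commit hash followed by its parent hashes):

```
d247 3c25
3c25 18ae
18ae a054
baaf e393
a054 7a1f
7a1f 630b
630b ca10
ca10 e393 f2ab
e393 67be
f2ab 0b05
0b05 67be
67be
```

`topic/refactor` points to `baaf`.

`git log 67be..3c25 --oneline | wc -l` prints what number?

9

Reachable from 3c25: {0b05, 18ae, 3c25, 630b, 67be, 7a1f, a054, ca10, e393, f2ab}.
Reachable from 67be: {67be}.
In 3c25's history but not 67be's: {0b05, 18ae, 3c25, 630b, 7a1f, a054, ca10, e393, f2ab} — 9 commits.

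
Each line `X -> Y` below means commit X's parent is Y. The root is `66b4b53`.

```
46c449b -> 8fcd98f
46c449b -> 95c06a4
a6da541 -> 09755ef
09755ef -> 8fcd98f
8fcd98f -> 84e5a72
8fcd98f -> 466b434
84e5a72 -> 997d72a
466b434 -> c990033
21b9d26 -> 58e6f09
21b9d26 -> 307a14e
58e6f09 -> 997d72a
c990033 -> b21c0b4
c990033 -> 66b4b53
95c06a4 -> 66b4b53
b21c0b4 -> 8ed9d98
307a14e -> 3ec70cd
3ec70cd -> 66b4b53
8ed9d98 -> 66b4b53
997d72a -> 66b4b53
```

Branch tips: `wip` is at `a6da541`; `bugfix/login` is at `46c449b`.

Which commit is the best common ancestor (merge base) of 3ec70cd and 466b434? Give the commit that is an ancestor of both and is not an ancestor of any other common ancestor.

66b4b53

Ancestors of 3ec70cd: {3ec70cd, 66b4b53}.
Ancestors of 466b434: {466b434, 66b4b53, 8ed9d98, b21c0b4, c990033}.
Common ancestors: {66b4b53}.
The only common ancestor is 66b4b53, so it is the merge base.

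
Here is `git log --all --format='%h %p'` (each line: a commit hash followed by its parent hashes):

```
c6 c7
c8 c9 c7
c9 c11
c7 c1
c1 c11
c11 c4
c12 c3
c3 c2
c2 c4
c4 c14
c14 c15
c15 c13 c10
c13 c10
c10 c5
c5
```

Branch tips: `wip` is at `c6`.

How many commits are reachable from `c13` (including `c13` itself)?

Walking parent pointers from c13: reachable set = {c10, c13, c5}.
That is 3 commits.

3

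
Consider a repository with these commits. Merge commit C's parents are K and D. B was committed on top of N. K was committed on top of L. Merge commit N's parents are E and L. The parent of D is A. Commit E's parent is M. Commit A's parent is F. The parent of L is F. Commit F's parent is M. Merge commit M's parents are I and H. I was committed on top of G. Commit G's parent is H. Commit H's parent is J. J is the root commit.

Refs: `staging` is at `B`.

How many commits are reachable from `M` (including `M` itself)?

5

Walking parent pointers from M: reachable set = {G, H, I, J, M}.
That is 5 commits.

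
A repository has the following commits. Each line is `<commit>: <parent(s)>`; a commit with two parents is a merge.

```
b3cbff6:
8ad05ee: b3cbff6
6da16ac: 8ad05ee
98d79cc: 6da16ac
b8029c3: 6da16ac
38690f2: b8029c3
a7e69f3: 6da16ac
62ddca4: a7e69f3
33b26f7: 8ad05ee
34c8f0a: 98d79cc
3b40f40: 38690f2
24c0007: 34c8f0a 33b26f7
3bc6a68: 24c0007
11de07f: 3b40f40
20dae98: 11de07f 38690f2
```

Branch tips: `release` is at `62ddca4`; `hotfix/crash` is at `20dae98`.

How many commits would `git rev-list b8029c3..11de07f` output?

Reachable from 11de07f: {11de07f, 38690f2, 3b40f40, 6da16ac, 8ad05ee, b3cbff6, b8029c3}.
Reachable from b8029c3: {6da16ac, 8ad05ee, b3cbff6, b8029c3}.
In 11de07f's history but not b8029c3's: {11de07f, 38690f2, 3b40f40} — 3 commits.

3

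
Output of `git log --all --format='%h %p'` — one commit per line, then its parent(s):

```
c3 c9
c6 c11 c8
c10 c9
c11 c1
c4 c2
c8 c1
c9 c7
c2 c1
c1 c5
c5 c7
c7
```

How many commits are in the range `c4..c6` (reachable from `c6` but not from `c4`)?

3

Reachable from c6: {c1, c11, c5, c6, c7, c8}.
Reachable from c4: {c1, c2, c4, c5, c7}.
In c6's history but not c4's: {c11, c6, c8} — 3 commits.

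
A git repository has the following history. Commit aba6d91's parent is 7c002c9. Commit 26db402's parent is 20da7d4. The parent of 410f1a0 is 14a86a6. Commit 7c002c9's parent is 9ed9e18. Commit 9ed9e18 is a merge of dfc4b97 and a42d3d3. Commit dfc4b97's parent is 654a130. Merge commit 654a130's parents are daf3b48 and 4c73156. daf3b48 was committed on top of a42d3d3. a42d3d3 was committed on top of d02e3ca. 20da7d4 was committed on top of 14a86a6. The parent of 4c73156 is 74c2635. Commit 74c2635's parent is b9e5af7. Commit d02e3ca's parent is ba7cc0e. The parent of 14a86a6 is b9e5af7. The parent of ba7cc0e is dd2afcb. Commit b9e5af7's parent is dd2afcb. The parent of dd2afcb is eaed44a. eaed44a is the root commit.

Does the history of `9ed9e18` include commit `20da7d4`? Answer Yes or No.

No

Ancestors of 9ed9e18: {4c73156, 654a130, 74c2635, 9ed9e18, a42d3d3, b9e5af7, ba7cc0e, d02e3ca, daf3b48, dd2afcb, dfc4b97, eaed44a}.
20da7d4 is not in that set, so it is not an ancestor of 9ed9e18.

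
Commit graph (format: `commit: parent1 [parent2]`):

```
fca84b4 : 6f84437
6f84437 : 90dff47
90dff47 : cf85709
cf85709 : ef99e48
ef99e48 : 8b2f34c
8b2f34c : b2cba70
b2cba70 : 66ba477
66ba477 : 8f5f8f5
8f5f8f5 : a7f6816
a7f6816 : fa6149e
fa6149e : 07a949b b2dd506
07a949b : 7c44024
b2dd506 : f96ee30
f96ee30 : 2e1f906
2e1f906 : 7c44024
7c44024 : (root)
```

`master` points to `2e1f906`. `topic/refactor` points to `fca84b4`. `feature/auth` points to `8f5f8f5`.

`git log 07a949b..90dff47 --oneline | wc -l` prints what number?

Reachable from 90dff47: {07a949b, 2e1f906, 66ba477, 7c44024, 8b2f34c, 8f5f8f5, 90dff47, a7f6816, b2cba70, b2dd506, cf85709, ef99e48, f96ee30, fa6149e}.
Reachable from 07a949b: {07a949b, 7c44024}.
In 90dff47's history but not 07a949b's: {2e1f906, 66ba477, 8b2f34c, 8f5f8f5, 90dff47, a7f6816, b2cba70, b2dd506, cf85709, ef99e48, f96ee30, fa6149e} — 12 commits.

12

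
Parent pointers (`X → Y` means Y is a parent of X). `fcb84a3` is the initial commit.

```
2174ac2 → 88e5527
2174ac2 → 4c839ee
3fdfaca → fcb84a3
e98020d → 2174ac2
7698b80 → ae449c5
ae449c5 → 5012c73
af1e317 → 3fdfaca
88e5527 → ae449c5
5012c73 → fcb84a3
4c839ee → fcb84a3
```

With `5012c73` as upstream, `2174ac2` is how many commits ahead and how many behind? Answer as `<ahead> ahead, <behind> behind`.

4 ahead, 0 behind

Reachable from 2174ac2: {2174ac2, 4c839ee, 5012c73, 88e5527, ae449c5, fcb84a3}.
Reachable from 5012c73: {5012c73, fcb84a3}.
Only in 2174ac2's history (ahead): {2174ac2, 4c839ee, 88e5527, ae449c5} — 4.
Only in 5012c73's history (behind): {} — 0.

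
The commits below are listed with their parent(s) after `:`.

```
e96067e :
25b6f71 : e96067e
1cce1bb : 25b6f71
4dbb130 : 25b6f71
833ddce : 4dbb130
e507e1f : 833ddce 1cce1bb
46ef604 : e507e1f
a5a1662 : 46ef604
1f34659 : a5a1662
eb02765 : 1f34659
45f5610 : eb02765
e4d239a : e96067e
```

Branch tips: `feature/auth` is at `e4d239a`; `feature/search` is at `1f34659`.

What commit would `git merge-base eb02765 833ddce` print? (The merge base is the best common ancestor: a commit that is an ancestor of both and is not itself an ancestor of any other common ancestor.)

833ddce

Ancestors of eb02765: {1cce1bb, 1f34659, 25b6f71, 46ef604, 4dbb130, 833ddce, a5a1662, e507e1f, e96067e, eb02765}.
Ancestors of 833ddce: {25b6f71, 4dbb130, 833ddce, e96067e}.
Common ancestors: {25b6f71, 4dbb130, 833ddce, e96067e}.
Among these, 833ddce is not an ancestor of any other common ancestor — it is the merge base.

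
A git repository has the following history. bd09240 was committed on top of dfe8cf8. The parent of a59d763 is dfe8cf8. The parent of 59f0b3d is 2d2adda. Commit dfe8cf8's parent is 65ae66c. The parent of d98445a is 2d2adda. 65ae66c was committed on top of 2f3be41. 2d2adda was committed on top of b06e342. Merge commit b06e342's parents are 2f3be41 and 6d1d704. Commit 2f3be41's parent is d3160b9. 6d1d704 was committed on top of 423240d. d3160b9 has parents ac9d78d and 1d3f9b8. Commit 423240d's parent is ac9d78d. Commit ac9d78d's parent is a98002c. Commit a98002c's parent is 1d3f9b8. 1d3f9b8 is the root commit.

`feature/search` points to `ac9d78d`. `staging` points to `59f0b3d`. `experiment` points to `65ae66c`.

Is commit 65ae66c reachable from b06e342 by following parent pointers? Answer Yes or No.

No

Ancestors of b06e342: {1d3f9b8, 2f3be41, 423240d, 6d1d704, a98002c, ac9d78d, b06e342, d3160b9}.
65ae66c is not in that set, so it is not an ancestor of b06e342.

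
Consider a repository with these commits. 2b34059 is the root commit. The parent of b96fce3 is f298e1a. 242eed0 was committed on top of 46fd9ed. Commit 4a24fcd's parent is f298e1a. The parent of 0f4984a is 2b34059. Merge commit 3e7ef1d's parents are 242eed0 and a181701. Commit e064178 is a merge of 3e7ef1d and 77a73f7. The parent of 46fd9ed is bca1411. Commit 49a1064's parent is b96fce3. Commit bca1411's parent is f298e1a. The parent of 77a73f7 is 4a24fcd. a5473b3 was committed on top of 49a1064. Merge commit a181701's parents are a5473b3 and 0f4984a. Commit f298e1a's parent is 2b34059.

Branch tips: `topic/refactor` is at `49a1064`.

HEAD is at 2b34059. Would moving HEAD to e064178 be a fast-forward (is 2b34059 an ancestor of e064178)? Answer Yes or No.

A fast-forward from 2b34059 to e064178 is possible iff 2b34059 is an ancestor of e064178.
Ancestors of e064178: {0f4984a, 242eed0, 2b34059, 3e7ef1d, 46fd9ed, 49a1064, 4a24fcd, 77a73f7, a181701, a5473b3, b96fce3, bca1411, e064178, f298e1a}.
2b34059 is among them, so fast-forward is possible.

Yes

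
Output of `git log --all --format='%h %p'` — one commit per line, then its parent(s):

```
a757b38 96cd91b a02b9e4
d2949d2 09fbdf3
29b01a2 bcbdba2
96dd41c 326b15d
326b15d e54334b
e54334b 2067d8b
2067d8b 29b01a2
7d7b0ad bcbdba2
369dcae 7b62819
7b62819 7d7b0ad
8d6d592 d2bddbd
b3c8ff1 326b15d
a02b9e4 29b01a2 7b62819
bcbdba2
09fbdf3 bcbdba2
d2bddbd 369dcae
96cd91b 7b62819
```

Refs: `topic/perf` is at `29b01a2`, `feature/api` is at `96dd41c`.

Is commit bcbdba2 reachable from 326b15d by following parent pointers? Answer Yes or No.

Yes

Ancestors of 326b15d (commits reachable by following parents): {2067d8b, 29b01a2, 326b15d, bcbdba2, e54334b}.
bcbdba2 is in that set, so it is an ancestor of 326b15d.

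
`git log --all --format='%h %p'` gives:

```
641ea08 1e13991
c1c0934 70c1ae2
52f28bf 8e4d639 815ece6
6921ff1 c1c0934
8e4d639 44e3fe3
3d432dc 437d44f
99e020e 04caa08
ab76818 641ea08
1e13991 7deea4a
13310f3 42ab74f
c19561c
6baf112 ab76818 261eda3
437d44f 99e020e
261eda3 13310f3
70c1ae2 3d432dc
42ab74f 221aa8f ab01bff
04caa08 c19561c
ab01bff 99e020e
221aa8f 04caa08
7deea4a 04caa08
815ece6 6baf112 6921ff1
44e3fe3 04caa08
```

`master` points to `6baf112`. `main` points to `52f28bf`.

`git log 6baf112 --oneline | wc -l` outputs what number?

13

Walking parent pointers from 6baf112: reachable set = {04caa08, 13310f3, 1e13991, 221aa8f, 261eda3, 42ab74f, 641ea08, 6baf112, 7deea4a, 99e020e, ab01bff, ab76818, c19561c}.
That is 13 commits.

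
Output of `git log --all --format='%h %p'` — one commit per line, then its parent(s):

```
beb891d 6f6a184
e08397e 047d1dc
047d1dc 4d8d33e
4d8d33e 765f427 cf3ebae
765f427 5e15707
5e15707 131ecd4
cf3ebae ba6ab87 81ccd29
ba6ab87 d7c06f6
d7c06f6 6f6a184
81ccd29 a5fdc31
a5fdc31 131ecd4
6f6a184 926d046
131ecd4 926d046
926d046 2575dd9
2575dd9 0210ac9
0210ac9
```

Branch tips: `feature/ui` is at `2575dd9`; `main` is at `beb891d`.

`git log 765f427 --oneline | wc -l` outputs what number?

6

Walking parent pointers from 765f427: reachable set = {0210ac9, 131ecd4, 2575dd9, 5e15707, 765f427, 926d046}.
That is 6 commits.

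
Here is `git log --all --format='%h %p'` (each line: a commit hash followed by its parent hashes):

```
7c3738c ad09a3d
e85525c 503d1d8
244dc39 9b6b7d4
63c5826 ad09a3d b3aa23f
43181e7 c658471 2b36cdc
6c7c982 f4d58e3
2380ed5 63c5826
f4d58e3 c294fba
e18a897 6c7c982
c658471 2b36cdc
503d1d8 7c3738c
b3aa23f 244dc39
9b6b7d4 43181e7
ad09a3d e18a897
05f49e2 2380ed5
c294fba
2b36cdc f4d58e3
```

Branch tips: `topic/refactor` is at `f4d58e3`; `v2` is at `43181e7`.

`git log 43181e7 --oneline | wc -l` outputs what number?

5

Walking parent pointers from 43181e7: reachable set = {2b36cdc, 43181e7, c294fba, c658471, f4d58e3}.
That is 5 commits.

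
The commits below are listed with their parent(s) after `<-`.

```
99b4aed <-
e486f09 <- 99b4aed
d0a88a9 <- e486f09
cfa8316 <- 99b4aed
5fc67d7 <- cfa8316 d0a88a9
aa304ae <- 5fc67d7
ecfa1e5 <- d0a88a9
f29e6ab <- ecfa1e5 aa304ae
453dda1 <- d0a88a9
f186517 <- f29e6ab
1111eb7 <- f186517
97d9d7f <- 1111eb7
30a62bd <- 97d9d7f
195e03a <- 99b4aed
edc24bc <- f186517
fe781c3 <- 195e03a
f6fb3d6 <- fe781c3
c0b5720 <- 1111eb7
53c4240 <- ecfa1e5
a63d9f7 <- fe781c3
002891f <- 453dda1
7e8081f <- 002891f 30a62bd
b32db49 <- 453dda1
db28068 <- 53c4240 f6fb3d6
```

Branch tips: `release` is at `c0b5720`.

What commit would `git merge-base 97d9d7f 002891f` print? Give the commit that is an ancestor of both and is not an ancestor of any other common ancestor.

Ancestors of 97d9d7f: {1111eb7, 5fc67d7, 97d9d7f, 99b4aed, aa304ae, cfa8316, d0a88a9, e486f09, ecfa1e5, f186517, f29e6ab}.
Ancestors of 002891f: {002891f, 453dda1, 99b4aed, d0a88a9, e486f09}.
Common ancestors: {99b4aed, d0a88a9, e486f09}.
Among these, d0a88a9 is not an ancestor of any other common ancestor — it is the merge base.

d0a88a9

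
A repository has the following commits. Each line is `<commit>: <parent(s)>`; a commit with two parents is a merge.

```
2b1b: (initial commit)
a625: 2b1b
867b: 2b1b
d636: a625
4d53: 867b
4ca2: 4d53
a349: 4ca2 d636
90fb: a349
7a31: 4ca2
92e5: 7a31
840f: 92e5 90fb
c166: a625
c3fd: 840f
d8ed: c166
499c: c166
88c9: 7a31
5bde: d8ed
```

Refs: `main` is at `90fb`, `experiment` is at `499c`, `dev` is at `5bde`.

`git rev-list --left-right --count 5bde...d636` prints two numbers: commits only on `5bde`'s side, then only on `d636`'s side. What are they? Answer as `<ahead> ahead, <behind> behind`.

3 ahead, 1 behind

Reachable from 5bde: {2b1b, 5bde, a625, c166, d8ed}.
Reachable from d636: {2b1b, a625, d636}.
Only in 5bde's history (ahead): {5bde, c166, d8ed} — 3.
Only in d636's history (behind): {d636} — 1.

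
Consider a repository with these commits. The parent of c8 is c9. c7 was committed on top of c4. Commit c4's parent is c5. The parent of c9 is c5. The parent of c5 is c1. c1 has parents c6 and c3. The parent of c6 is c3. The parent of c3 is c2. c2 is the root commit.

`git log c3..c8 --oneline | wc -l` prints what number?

5

Reachable from c8: {c1, c2, c3, c5, c6, c8, c9}.
Reachable from c3: {c2, c3}.
In c8's history but not c3's: {c1, c5, c6, c8, c9} — 5 commits.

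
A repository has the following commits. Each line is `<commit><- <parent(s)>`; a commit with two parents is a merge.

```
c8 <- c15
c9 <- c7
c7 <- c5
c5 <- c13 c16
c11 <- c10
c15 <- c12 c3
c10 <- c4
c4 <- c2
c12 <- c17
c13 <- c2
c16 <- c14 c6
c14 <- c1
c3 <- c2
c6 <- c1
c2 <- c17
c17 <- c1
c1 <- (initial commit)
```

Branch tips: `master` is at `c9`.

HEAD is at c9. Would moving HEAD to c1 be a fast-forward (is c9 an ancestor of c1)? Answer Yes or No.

A fast-forward from c9 to c1 is possible iff c9 is an ancestor of c1.
Ancestors of c1: {c1}.
c9 is not among them, so fast-forward is not possible.

No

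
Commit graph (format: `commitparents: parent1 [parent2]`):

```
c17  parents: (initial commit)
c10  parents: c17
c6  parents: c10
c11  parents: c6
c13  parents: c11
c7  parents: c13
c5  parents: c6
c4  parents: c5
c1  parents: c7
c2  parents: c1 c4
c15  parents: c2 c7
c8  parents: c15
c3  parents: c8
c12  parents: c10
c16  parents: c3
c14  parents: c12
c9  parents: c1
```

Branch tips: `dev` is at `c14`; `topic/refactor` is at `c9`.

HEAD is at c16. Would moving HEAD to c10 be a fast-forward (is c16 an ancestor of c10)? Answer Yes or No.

A fast-forward from c16 to c10 is possible iff c16 is an ancestor of c10.
Ancestors of c10: {c10, c17}.
c16 is not among them, so fast-forward is not possible.

No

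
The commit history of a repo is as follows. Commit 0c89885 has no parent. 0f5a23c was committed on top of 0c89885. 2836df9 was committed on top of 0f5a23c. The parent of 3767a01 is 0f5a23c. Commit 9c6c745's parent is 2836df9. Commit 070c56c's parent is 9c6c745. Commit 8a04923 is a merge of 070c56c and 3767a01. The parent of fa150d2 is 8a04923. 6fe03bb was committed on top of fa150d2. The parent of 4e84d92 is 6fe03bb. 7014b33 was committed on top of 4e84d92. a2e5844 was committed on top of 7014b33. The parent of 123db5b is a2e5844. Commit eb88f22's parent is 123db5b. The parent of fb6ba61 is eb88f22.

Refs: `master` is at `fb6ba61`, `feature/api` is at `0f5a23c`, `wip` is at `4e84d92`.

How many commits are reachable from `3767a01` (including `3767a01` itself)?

3

Walking parent pointers from 3767a01: reachable set = {0c89885, 0f5a23c, 3767a01}.
That is 3 commits.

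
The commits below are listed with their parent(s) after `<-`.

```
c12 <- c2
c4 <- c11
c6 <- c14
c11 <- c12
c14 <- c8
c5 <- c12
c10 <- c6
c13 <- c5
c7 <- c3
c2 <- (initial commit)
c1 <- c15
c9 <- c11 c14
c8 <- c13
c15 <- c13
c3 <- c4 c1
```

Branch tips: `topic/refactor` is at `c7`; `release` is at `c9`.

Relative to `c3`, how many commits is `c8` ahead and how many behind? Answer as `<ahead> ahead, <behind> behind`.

Reachable from c8: {c12, c13, c2, c5, c8}.
Reachable from c3: {c1, c11, c12, c13, c15, c2, c3, c4, c5}.
Only in c8's history (ahead): {c8} — 1.
Only in c3's history (behind): {c1, c11, c15, c3, c4} — 5.

1 ahead, 5 behind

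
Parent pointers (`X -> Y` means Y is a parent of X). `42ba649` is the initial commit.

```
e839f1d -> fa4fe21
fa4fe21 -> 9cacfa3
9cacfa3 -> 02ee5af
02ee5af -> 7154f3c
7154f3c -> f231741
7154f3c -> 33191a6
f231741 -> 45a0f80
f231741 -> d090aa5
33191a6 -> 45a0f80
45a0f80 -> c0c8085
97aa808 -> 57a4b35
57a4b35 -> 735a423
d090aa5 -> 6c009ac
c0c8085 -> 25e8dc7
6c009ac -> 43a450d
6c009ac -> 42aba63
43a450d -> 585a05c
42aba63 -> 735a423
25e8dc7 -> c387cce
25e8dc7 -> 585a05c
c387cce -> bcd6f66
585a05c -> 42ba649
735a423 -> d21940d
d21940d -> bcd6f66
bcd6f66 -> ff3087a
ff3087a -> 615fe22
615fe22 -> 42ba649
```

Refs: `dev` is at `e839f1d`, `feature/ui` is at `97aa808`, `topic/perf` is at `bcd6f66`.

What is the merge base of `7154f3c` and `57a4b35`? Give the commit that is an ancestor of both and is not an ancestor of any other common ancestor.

735a423

Ancestors of 7154f3c: {25e8dc7, 33191a6, 42aba63, 42ba649, 43a450d, 45a0f80, 585a05c, 615fe22, 6c009ac, 7154f3c, 735a423, bcd6f66, c0c8085, c387cce, d090aa5, d21940d, f231741, ff3087a}.
Ancestors of 57a4b35: {42ba649, 57a4b35, 615fe22, 735a423, bcd6f66, d21940d, ff3087a}.
Common ancestors: {42ba649, 615fe22, 735a423, bcd6f66, d21940d, ff3087a}.
Among these, 735a423 is not an ancestor of any other common ancestor — it is the merge base.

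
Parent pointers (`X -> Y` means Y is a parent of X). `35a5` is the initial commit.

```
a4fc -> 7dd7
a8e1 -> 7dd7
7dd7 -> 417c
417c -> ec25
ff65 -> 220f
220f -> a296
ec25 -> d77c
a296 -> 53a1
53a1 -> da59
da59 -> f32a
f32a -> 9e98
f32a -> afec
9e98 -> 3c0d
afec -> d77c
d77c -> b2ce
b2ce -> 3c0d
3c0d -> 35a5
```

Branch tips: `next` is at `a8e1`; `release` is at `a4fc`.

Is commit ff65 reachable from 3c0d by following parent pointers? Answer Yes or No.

No

Ancestors of 3c0d: {35a5, 3c0d}.
ff65 is not in that set, so it is not an ancestor of 3c0d.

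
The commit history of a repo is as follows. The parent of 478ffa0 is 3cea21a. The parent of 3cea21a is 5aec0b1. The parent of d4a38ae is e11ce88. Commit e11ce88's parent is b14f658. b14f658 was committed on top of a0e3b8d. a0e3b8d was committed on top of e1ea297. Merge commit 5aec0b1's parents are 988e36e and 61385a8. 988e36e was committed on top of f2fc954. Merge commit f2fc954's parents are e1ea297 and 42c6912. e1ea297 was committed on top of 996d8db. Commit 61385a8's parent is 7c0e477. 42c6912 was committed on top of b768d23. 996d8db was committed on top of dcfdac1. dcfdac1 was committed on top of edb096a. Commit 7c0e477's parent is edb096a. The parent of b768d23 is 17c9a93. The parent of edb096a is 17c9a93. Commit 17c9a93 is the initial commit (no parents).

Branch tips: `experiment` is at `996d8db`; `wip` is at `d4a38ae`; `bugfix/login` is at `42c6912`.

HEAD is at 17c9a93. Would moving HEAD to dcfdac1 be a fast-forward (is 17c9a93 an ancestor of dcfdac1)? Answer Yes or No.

A fast-forward from 17c9a93 to dcfdac1 is possible iff 17c9a93 is an ancestor of dcfdac1.
Ancestors of dcfdac1: {17c9a93, dcfdac1, edb096a}.
17c9a93 is among them, so fast-forward is possible.

Yes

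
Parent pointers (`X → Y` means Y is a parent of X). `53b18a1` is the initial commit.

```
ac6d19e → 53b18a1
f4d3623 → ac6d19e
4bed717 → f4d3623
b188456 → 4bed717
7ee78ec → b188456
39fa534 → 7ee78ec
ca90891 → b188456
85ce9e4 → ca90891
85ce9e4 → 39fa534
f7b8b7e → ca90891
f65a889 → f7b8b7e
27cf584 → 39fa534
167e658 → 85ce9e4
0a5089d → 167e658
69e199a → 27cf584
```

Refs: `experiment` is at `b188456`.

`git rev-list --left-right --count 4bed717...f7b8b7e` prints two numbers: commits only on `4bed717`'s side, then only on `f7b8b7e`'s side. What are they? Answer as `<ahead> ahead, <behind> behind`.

Reachable from 4bed717: {4bed717, 53b18a1, ac6d19e, f4d3623}.
Reachable from f7b8b7e: {4bed717, 53b18a1, ac6d19e, b188456, ca90891, f4d3623, f7b8b7e}.
Only in 4bed717's history (ahead): {} — 0.
Only in f7b8b7e's history (behind): {b188456, ca90891, f7b8b7e} — 3.

0 ahead, 3 behind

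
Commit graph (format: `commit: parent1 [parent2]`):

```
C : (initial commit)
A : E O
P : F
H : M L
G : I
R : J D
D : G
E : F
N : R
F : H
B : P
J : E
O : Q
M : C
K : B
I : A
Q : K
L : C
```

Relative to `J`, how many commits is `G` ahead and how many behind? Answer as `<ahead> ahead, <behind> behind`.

Reachable from G: {A, B, C, E, F, G, H, I, K, L, M, O, P, Q}.
Reachable from J: {C, E, F, H, J, L, M}.
Only in G's history (ahead): {A, B, G, I, K, O, P, Q} — 8.
Only in J's history (behind): {J} — 1.

8 ahead, 1 behind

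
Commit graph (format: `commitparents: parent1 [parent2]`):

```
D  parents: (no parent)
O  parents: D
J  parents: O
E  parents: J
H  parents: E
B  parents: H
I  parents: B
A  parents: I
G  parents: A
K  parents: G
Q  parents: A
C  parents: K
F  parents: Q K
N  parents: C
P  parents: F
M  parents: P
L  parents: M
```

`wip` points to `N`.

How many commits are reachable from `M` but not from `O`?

Reachable from M: {A, B, D, E, F, G, H, I, J, K, M, O, P, Q}.
Reachable from O: {D, O}.
In M's history but not O's: {A, B, E, F, G, H, I, J, K, M, P, Q} — 12 commits.

12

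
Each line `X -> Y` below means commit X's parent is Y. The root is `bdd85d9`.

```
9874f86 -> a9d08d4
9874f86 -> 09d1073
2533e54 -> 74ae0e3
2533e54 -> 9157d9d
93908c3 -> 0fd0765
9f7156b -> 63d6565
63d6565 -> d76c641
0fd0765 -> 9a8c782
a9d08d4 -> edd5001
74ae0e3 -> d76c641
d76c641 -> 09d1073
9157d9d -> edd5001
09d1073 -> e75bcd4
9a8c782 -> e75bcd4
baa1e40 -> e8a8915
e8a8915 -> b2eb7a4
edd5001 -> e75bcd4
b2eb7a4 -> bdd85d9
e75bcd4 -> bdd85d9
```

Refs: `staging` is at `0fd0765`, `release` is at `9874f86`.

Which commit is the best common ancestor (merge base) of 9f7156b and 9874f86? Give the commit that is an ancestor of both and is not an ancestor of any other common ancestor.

Ancestors of 9f7156b: {09d1073, 63d6565, 9f7156b, bdd85d9, d76c641, e75bcd4}.
Ancestors of 9874f86: {09d1073, 9874f86, a9d08d4, bdd85d9, e75bcd4, edd5001}.
Common ancestors: {09d1073, bdd85d9, e75bcd4}.
Among these, 09d1073 is not an ancestor of any other common ancestor — it is the merge base.

09d1073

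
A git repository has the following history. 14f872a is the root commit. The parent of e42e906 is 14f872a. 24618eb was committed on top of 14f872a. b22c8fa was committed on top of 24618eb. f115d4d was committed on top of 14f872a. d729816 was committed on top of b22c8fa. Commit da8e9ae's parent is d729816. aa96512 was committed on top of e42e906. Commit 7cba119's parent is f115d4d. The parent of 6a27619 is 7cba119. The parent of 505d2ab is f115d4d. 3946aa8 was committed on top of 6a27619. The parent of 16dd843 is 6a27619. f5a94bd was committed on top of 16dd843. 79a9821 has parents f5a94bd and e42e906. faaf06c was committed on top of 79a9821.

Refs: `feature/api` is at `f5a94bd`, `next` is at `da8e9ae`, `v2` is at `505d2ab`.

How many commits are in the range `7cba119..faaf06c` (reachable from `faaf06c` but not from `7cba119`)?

Reachable from faaf06c: {14f872a, 16dd843, 6a27619, 79a9821, 7cba119, e42e906, f115d4d, f5a94bd, faaf06c}.
Reachable from 7cba119: {14f872a, 7cba119, f115d4d}.
In faaf06c's history but not 7cba119's: {16dd843, 6a27619, 79a9821, e42e906, f5a94bd, faaf06c} — 6 commits.

6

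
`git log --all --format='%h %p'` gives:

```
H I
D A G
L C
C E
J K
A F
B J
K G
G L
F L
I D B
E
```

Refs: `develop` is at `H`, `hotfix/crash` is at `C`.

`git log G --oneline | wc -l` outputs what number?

Walking parent pointers from G: reachable set = {C, E, G, L}.
That is 4 commits.

4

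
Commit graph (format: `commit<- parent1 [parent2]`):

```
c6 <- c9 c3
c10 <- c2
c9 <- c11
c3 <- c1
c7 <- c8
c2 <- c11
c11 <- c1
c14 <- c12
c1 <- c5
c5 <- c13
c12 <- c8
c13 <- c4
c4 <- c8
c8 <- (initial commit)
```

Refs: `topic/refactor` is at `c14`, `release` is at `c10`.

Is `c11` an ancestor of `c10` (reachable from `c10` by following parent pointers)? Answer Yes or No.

Yes

Ancestors of c10 (commits reachable by following parents): {c1, c10, c11, c13, c2, c4, c5, c8}.
c11 is in that set, so it is an ancestor of c10.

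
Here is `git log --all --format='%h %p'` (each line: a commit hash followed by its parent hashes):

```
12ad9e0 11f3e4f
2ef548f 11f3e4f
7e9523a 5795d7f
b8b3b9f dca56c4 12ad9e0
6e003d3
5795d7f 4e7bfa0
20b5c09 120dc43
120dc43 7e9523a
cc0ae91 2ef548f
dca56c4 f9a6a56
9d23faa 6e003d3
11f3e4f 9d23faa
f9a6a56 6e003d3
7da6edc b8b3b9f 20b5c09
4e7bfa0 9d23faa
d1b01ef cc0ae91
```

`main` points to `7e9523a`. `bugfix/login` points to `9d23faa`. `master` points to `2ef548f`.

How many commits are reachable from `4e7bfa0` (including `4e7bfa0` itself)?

Walking parent pointers from 4e7bfa0: reachable set = {4e7bfa0, 6e003d3, 9d23faa}.
That is 3 commits.

3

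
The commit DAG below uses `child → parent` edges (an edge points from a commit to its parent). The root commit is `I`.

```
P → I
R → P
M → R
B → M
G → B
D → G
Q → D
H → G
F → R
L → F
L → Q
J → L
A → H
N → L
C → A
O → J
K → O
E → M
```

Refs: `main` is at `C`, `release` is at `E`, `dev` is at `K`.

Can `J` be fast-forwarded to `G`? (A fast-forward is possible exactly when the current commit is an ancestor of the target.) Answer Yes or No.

A fast-forward from J to G is possible iff J is an ancestor of G.
Ancestors of G: {B, G, I, M, P, R}.
J is not among them, so fast-forward is not possible.

No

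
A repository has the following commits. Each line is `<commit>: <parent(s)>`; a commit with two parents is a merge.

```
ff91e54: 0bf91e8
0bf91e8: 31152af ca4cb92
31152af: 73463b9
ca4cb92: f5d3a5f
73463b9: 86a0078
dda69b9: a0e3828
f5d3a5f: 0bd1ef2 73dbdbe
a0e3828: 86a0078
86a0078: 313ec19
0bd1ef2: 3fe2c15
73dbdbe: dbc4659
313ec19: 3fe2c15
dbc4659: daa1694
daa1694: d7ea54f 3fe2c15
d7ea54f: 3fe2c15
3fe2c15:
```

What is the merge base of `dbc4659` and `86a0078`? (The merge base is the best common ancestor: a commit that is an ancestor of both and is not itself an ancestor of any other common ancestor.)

Ancestors of dbc4659: {3fe2c15, d7ea54f, daa1694, dbc4659}.
Ancestors of 86a0078: {313ec19, 3fe2c15, 86a0078}.
Common ancestors: {3fe2c15}.
The only common ancestor is 3fe2c15, so it is the merge base.

3fe2c15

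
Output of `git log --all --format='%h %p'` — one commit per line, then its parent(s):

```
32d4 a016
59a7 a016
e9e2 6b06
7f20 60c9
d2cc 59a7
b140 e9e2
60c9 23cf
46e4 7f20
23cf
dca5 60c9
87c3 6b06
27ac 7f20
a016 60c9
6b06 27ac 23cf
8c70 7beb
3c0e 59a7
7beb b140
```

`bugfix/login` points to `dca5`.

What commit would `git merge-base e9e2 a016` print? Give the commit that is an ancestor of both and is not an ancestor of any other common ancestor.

Ancestors of e9e2: {23cf, 27ac, 60c9, 6b06, 7f20, e9e2}.
Ancestors of a016: {23cf, 60c9, a016}.
Common ancestors: {23cf, 60c9}.
Among these, 60c9 is not an ancestor of any other common ancestor — it is the merge base.

60c9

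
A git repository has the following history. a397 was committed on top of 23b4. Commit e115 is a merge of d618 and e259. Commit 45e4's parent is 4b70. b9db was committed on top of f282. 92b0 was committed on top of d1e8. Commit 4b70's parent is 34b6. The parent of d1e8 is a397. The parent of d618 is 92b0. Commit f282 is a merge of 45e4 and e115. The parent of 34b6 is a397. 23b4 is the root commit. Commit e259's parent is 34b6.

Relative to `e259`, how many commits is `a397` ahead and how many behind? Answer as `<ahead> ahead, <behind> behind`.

Reachable from a397: {23b4, a397}.
Reachable from e259: {23b4, 34b6, a397, e259}.
Only in a397's history (ahead): {} — 0.
Only in e259's history (behind): {34b6, e259} — 2.

0 ahead, 2 behind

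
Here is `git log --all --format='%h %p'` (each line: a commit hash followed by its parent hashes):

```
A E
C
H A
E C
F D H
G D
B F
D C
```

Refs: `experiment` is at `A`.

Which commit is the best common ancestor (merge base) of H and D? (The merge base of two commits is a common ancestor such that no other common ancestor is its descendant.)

Ancestors of H: {A, C, E, H}.
Ancestors of D: {C, D}.
Common ancestors: {C}.
The only common ancestor is C, so it is the merge base.

C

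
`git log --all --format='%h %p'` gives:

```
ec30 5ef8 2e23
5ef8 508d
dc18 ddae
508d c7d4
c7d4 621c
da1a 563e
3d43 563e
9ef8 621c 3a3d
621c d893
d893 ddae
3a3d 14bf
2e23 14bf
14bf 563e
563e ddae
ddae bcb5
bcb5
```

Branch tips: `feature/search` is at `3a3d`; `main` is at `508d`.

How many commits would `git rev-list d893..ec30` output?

8

Reachable from ec30: {14bf, 2e23, 508d, 563e, 5ef8, 621c, bcb5, c7d4, d893, ddae, ec30}.
Reachable from d893: {bcb5, d893, ddae}.
In ec30's history but not d893's: {14bf, 2e23, 508d, 563e, 5ef8, 621c, c7d4, ec30} — 8 commits.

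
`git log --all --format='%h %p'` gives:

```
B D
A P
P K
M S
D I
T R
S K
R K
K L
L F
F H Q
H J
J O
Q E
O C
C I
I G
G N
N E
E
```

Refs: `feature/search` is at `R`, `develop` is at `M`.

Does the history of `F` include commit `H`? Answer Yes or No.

Yes

Ancestors of F (commits reachable by following parents): {C, E, F, G, H, I, J, N, O, Q}.
H is in that set, so it is an ancestor of F.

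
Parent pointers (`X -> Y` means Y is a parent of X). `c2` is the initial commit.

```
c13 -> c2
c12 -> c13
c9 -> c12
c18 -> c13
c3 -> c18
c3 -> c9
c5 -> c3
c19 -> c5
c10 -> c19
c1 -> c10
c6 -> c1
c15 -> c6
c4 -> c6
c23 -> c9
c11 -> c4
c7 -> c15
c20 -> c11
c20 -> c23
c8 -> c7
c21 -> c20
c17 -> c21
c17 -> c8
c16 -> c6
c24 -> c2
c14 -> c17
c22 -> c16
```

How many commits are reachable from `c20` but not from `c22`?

Reachable from c20: {c1, c10, c11, c12, c13, c18, c19, c2, c20, c23, c3, c4, c5, c6, c9}.
Reachable from c22: {c1, c10, c12, c13, c16, c18, c19, c2, c22, c3, c5, c6, c9}.
In c20's history but not c22's: {c11, c20, c23, c4} — 4 commits.

4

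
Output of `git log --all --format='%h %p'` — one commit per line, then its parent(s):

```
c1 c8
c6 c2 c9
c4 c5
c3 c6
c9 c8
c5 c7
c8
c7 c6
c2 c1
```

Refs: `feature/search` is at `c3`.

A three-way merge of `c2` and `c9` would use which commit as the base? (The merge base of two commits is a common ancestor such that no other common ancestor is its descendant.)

Ancestors of c2: {c1, c2, c8}.
Ancestors of c9: {c8, c9}.
Common ancestors: {c8}.
The only common ancestor is c8, so it is the merge base.

c8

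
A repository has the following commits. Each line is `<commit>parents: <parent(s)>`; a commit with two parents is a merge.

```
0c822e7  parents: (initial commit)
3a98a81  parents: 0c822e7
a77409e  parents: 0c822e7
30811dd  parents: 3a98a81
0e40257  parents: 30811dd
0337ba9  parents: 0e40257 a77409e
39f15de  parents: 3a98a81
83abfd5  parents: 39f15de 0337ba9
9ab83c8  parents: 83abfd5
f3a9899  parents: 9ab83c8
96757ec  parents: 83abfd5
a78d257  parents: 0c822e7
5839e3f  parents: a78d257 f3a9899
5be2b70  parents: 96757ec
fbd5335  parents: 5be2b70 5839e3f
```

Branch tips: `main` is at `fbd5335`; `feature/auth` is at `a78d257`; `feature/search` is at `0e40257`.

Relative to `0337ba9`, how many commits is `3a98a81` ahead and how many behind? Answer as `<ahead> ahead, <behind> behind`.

0 ahead, 4 behind

Reachable from 3a98a81: {0c822e7, 3a98a81}.
Reachable from 0337ba9: {0337ba9, 0c822e7, 0e40257, 30811dd, 3a98a81, a77409e}.
Only in 3a98a81's history (ahead): {} — 0.
Only in 0337ba9's history (behind): {0337ba9, 0e40257, 30811dd, a77409e} — 4.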